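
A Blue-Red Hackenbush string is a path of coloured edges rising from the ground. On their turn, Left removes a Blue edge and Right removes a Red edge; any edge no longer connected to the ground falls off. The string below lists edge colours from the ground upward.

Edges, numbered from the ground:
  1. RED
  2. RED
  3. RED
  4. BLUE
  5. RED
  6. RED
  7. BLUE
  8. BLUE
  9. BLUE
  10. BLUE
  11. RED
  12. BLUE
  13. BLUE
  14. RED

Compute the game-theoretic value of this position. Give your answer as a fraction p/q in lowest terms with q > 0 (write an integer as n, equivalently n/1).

Build G(s[:k]) for k = 1..14, string s = RED RED RED BLUE RED RED BLUE BLUE BLUE BLUE RED BLUE BLUE RED.
G_1 [R]  L=[—]  R=[0]  => -1
G_2 [RR]  L=[—]  R=[-1,0]  => -2
G_3 [RRR]  L=[—]  R=[-2,-1,0]  => -3
G_4 [RRRB]  L=[-3]  R=[-2,-1,0]  => -5/2
G_5 [RRRBR]  L=[-3]  R=[-5/2,-2,-1,0]  => -11/4
G_6 [RRRBRR]  L=[-3]  R=[-11/4,-5/2,-2,-1,0]  => -23/8
G_7 [RRRBRRB]  L=[-3,-23/8]  R=[-11/4,-5/2,-2,-1,0]  => -45/16
G_8 [RRRBRRBB]  L=[-3,-23/8,-45/16]  R=[-11/4,-5/2,-2,-1,0]  => -89/32
G_9 [RRRBRRBBB]  L=[-3,-23/8,-45/16,-89/32]  R=[-11/4,-5/2,-2,-1,0]  => -177/64
G_10 [RRRBRRBBBB]  L=[-3,-23/8,-45/16,-89/32,-177/64]  R=[-11/4,-5/2,-2,-1,0]  => -353/128
G_11 [RRRBRRBBBBR]  L=[-3,-23/8,-45/16,-89/32,-177/64]  R=[-353/128,-11/4,-5/2,-2,-1,0]  => -707/256
G_12 [RRRBRRBBBBRB]  L=[-3,-23/8,-45/16,-89/32,-177/64,-707/256]  R=[-353/128,-11/4,-5/2,-2,-1,0]  => -1413/512
G_13 [RRRBRRBBBBRBB]  L=[-3,-23/8,-45/16,-89/32,-177/64,-707/256,-1413/512]  R=[-353/128,-11/4,-5/2,-2,-1,0]  => -2825/1024
G_14 [RRRBRRBBBBRBBR]  L=[-3,-23/8,-45/16,-89/32,-177/64,-707/256,-1413/512]  R=[-2825/1024,-353/128,-11/4,-5/2,-2,-1,0]  => -5651/2048

-5651/2048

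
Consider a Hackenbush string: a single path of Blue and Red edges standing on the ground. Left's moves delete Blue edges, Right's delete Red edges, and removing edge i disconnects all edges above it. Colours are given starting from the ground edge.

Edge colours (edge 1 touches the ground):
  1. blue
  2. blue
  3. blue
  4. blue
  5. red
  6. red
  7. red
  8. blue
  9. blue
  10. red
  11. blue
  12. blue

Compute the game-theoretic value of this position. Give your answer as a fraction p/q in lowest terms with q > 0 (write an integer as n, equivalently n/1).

823/256

Build G(s[:k]) for k = 1..12, string s = blue blue blue blue red red red blue blue red blue blue.
1 of 12 · b · max L 0 · min R +∞ -> 1
2 of 12 · bb · max L 1 · min R +∞ -> 2
3 of 12 · bbb · max L 2 · min R +∞ -> 3
4 of 12 · bbbb · max L 3 · min R +∞ -> 4
5 of 12 · bbbbr · max L 3 · min R 4 -> 7/2
6 of 12 · bbbbrr · max L 3 · min R 7/2 -> 13/4
7 of 12 · bbbbrrr · max L 3 · min R 13/4 -> 25/8
8 of 12 · bbbbrrrb · max L 25/8 · min R 13/4 -> 51/16
9 of 12 · bbbbrrrbb · max L 51/16 · min R 13/4 -> 103/32
10 of 12 · bbbbrrrbbr · max L 51/16 · min R 103/32 -> 205/64
11 of 12 · bbbbrrrbbrb · max L 205/64 · min R 103/32 -> 411/128
12 of 12 · bbbbrrrbbrbb · max L 411/128 · min R 103/32 -> 823/256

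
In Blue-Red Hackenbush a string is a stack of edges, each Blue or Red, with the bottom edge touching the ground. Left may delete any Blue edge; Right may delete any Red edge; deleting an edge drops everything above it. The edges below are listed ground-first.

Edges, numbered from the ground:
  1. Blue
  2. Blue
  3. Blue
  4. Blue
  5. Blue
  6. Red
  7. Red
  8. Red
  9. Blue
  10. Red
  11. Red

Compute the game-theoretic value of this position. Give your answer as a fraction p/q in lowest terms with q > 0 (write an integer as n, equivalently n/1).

265/64

Build value(s[:k]) for k = 1..11, string s = Blue Blue Blue Blue Blue Red Red Red Blue Red Red.
edge 1 of 11 (Blue): { 0 | · } so 1
edge 2 of 11 (Blue): { 0; 1 | · } so 2
edge 3 of 11 (Blue): { 0; 1; 2 | · } so 3
edge 4 of 11 (Blue): { 0; 1; 2; 3 | · } so 4
edge 5 of 11 (Blue): { 0; 1; 2; 3; 4 | · } so 5
edge 6 of 11 (Red): { 0; 1; 2; 3; 4 | 5 } so 9/2
edge 7 of 11 (Red): { 0; 1; 2; 3; 4 | 9/2; 5 } so 17/4
edge 8 of 11 (Red): { 0; 1; 2; 3; 4 | 17/4; 9/2; 5 } so 33/8
edge 9 of 11 (Blue): { 0; 1; 2; 3; 4; 33/8 | 17/4; 9/2; 5 } so 67/16
edge 10 of 11 (Red): { 0; 1; 2; 3; 4; 33/8 | 67/16; 17/4; 9/2; 5 } so 133/32
edge 11 of 11 (Red): { 0; 1; 2; 3; 4; 33/8 | 133/32; 67/16; 17/4; 9/2; 5 } so 265/64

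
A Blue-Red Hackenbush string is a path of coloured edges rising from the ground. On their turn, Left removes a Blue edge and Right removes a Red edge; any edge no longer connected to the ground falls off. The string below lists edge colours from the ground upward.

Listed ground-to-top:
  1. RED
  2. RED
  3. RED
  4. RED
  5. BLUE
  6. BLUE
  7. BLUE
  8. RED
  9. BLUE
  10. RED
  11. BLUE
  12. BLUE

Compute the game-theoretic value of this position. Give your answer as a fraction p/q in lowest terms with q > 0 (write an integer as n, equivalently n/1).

Prefix values for RED RED RED RED BLUE BLUE BLUE RED BLUE RED BLUE BLUE via {L|R} + simplicity:
step 1: add RED to get R; options L={ · } R={ 0 } = -1
step 2: add RED to get RR; options L={ · } R={ -1 0 } = -2
step 3: add RED to get RRR; options L={ · } R={ -2 -1 0 } = -3
step 4: add RED to get RRRR; options L={ · } R={ -3 -2 -1 0 } = -4
step 5: add BLUE to get RRRRB; options L={ -4 } R={ -3 -2 -1 0 } = -7/2
step 6: add BLUE to get RRRRBB; options L={ -4 -7/2 } R={ -3 -2 -1 0 } = -13/4
step 7: add BLUE to get RRRRBBB; options L={ -4 -7/2 -13/4 } R={ -3 -2 -1 0 } = -25/8
step 8: add RED to get RRRRBBBR; options L={ -4 -7/2 -13/4 } R={ -25/8 -3 -2 -1 0 } = -51/16
step 9: add BLUE to get RRRRBBBRB; options L={ -4 -7/2 -13/4 -51/16 } R={ -25/8 -3 -2 -1 0 } = -101/32
step 10: add RED to get RRRRBBBRBR; options L={ -4 -7/2 -13/4 -51/16 } R={ -101/32 -25/8 -3 -2 -1 0 } = -203/64
step 11: add BLUE to get RRRRBBBRBRB; options L={ -4 -7/2 -13/4 -51/16 -203/64 } R={ -101/32 -25/8 -3 -2 -1 0 } = -405/128
step 12: add BLUE to get RRRRBBBRBRBB; options L={ -4 -7/2 -13/4 -51/16 -203/64 -405/128 } R={ -101/32 -25/8 -3 -2 -1 0 } = -809/256

-809/256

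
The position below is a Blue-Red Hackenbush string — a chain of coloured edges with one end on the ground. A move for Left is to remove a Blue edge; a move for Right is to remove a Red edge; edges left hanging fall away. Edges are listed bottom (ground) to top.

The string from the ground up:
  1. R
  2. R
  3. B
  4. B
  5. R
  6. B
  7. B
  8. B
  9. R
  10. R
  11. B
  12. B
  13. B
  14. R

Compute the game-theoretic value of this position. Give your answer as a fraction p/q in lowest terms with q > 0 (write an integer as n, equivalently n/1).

-5219/4096

Recurse on prefixes of the 14-edge string R R B B R B B B R R B B B R:
v(R) = { none | 0 } gives -1
v(RR) = { none | -1, 0 } gives -2
v(RRB) = { -2 | -1, 0 } gives -3/2
v(RRBB) = { -2, -3/2 | -1, 0 } gives -5/4
v(RRBBR) = { -2, -3/2 | -5/4, -1, 0 } gives -11/8
v(RRBBRB) = { -2, -3/2, -11/8 | -5/4, -1, 0 } gives -21/16
v(RRBBRBB) = { -2, -3/2, -11/8, -21/16 | -5/4, -1, 0 } gives -41/32
v(RRBBRBBB) = { -2, -3/2, -11/8, -21/16, -41/32 | -5/4, -1, 0 } gives -81/64
v(RRBBRBBBR) = { -2, -3/2, -11/8, -21/16, -41/32 | -81/64, -5/4, -1, 0 } gives -163/128
v(RRBBRBBBRR) = { -2, -3/2, -11/8, -21/16, -41/32 | -163/128, -81/64, -5/4, -1, 0 } gives -327/256
v(RRBBRBBBRRB) = { -2, -3/2, -11/8, -21/16, -41/32, -327/256 | -163/128, -81/64, -5/4, -1, 0 } gives -653/512
v(RRBBRBBBRRBB) = { -2, -3/2, -11/8, -21/16, -41/32, -327/256, -653/512 | -163/128, -81/64, -5/4, -1, 0 } gives -1305/1024
v(RRBBRBBBRRBBB) = { -2, -3/2, -11/8, -21/16, -41/32, -327/256, -653/512, -1305/1024 | -163/128, -81/64, -5/4, -1, 0 } gives -2609/2048
v(RRBBRBBBRRBBBR) = { -2, -3/2, -11/8, -21/16, -41/32, -327/256, -653/512, -1305/1024 | -2609/2048, -163/128, -81/64, -5/4, -1, 0 } gives -5219/4096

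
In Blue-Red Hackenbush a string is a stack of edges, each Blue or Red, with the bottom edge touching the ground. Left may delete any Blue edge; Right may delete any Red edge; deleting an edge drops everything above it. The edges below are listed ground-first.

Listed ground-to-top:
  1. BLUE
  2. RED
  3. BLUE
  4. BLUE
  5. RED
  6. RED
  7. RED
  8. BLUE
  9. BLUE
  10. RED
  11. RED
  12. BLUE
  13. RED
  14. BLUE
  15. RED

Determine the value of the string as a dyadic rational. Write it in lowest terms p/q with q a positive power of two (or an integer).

12693/16384

value(B) = { 0 | · } = 1
value(BR) = { 0 | 1 } = 1/2
value(BRB) = { 0,1/2 | 1 } = 3/4
value(BRBB) = { 0,1/2,3/4 | 1 } = 7/8
value(BRBBR) = { 0,1/2,3/4 | 7/8,1 } = 13/16
value(BRBBRR) = { 0,1/2,3/4 | 13/16,7/8,1 } = 25/32
value(BRBBRRR) = { 0,1/2,3/4 | 25/32,13/16,7/8,1 } = 49/64
value(BRBBRRRB) = { 0,1/2,3/4,49/64 | 25/32,13/16,7/8,1 } = 99/128
value(BRBBRRRBB) = { 0,1/2,3/4,49/64,99/128 | 25/32,13/16,7/8,1 } = 199/256
value(BRBBRRRBBR) = { 0,1/2,3/4,49/64,99/128 | 199/256,25/32,13/16,7/8,1 } = 397/512
value(BRBBRRRBBRR) = { 0,1/2,3/4,49/64,99/128 | 397/512,199/256,25/32,13/16,7/8,1 } = 793/1024
value(BRBBRRRBBRRB) = { 0,1/2,3/4,49/64,99/128,793/1024 | 397/512,199/256,25/32,13/16,7/8,1 } = 1587/2048
value(BRBBRRRBBRRBR) = { 0,1/2,3/4,49/64,99/128,793/1024 | 1587/2048,397/512,199/256,25/32,13/16,7/8,1 } = 3173/4096
value(BRBBRRRBBRRBRB) = { 0,1/2,3/4,49/64,99/128,793/1024,3173/4096 | 1587/2048,397/512,199/256,25/32,13/16,7/8,1 } = 6347/8192
value(BRBBRRRBBRRBRBR) = { 0,1/2,3/4,49/64,99/128,793/1024,3173/4096 | 6347/8192,1587/2048,397/512,199/256,25/32,13/16,7/8,1 } = 12693/16384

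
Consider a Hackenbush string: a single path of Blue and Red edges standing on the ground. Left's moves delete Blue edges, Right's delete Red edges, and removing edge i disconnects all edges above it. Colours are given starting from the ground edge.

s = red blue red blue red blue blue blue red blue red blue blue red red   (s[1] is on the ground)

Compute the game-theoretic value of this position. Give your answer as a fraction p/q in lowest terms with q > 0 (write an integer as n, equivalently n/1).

G(r) = { · | 0 } gives -1
G(rb) = { -1 | 0 } gives -1/2
G(rbr) = { -1 | -1/2,0 } gives -3/4
G(rbrb) = { -1,-3/4 | -1/2,0 } gives -5/8
G(rbrbr) = { -1,-3/4 | -5/8,-1/2,0 } gives -11/16
G(rbrbrb) = { -1,-3/4,-11/16 | -5/8,-1/2,0 } gives -21/32
G(rbrbrbb) = { -1,-3/4,-11/16,-21/32 | -5/8,-1/2,0 } gives -41/64
G(rbrbrbbb) = { -1,-3/4,-11/16,-21/32,-41/64 | -5/8,-1/2,0 } gives -81/128
G(rbrbrbbbr) = { -1,-3/4,-11/16,-21/32,-41/64 | -81/128,-5/8,-1/2,0 } gives -163/256
G(rbrbrbbbrb) = { -1,-3/4,-11/16,-21/32,-41/64,-163/256 | -81/128,-5/8,-1/2,0 } gives -325/512
G(rbrbrbbbrbr) = { -1,-3/4,-11/16,-21/32,-41/64,-163/256 | -325/512,-81/128,-5/8,-1/2,0 } gives -651/1024
G(rbrbrbbbrbrb) = { -1,-3/4,-11/16,-21/32,-41/64,-163/256,-651/1024 | -325/512,-81/128,-5/8,-1/2,0 } gives -1301/2048
G(rbrbrbbbrbrbb) = { -1,-3/4,-11/16,-21/32,-41/64,-163/256,-651/1024,-1301/2048 | -325/512,-81/128,-5/8,-1/2,0 } gives -2601/4096
G(rbrbrbbbrbrbbr) = { -1,-3/4,-11/16,-21/32,-41/64,-163/256,-651/1024,-1301/2048 | -2601/4096,-325/512,-81/128,-5/8,-1/2,0 } gives -5203/8192
G(rbrbrbbbrbrbbrr) = { -1,-3/4,-11/16,-21/32,-41/64,-163/256,-651/1024,-1301/2048 | -5203/8192,-2601/4096,-325/512,-81/128,-5/8,-1/2,0 } gives -10407/16384

-10407/16384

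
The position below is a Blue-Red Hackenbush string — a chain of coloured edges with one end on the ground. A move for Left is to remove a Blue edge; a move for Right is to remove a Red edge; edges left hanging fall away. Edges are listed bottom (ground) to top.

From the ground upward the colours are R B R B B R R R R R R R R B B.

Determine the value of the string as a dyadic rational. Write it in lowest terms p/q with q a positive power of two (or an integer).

-10233/16384

Build G(s[:k]) for k = 1..15, string s = R B R B B R R R R R R R R B B.
edge 1 of 15 (R): { none | 0 } ⇒ -1
edge 2 of 15 (B): { -1 | 0 } ⇒ -1/2
edge 3 of 15 (R): { -1 | -1/2, 0 } ⇒ -3/4
edge 4 of 15 (B): { -1, -3/4 | -1/2, 0 } ⇒ -5/8
edge 5 of 15 (B): { -1, -3/4, -5/8 | -1/2, 0 } ⇒ -9/16
edge 6 of 15 (R): { -1, -3/4, -5/8 | -9/16, -1/2, 0 } ⇒ -19/32
edge 7 of 15 (R): { -1, -3/4, -5/8 | -19/32, -9/16, -1/2, 0 } ⇒ -39/64
edge 8 of 15 (R): { -1, -3/4, -5/8 | -39/64, -19/32, -9/16, -1/2, 0 } ⇒ -79/128
edge 9 of 15 (R): { -1, -3/4, -5/8 | -79/128, -39/64, -19/32, -9/16, -1/2, 0 } ⇒ -159/256
edge 10 of 15 (R): { -1, -3/4, -5/8 | -159/256, -79/128, -39/64, -19/32, -9/16, -1/2, 0 } ⇒ -319/512
edge 11 of 15 (R): { -1, -3/4, -5/8 | -319/512, -159/256, -79/128, -39/64, -19/32, -9/16, -1/2, 0 } ⇒ -639/1024
edge 12 of 15 (R): { -1, -3/4, -5/8 | -639/1024, -319/512, -159/256, -79/128, -39/64, -19/32, -9/16, -1/2, 0 } ⇒ -1279/2048
edge 13 of 15 (R): { -1, -3/4, -5/8 | -1279/2048, -639/1024, -319/512, -159/256, -79/128, -39/64, -19/32, -9/16, -1/2, 0 } ⇒ -2559/4096
edge 14 of 15 (B): { -1, -3/4, -5/8, -2559/4096 | -1279/2048, -639/1024, -319/512, -159/256, -79/128, -39/64, -19/32, -9/16, -1/2, 0 } ⇒ -5117/8192
edge 15 of 15 (B): { -1, -3/4, -5/8, -2559/4096, -5117/8192 | -1279/2048, -639/1024, -319/512, -159/256, -79/128, -39/64, -19/32, -9/16, -1/2, 0 } ⇒ -10233/16384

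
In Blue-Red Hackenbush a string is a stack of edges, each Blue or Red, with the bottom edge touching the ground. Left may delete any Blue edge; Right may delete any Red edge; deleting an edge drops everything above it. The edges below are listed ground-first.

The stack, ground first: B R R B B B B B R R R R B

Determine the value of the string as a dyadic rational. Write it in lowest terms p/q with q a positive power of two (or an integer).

1 of 13 · B · max L 0 · min R +∞ — 1
2 of 13 · BR · max L 0 · min R 1 — 1/2
3 of 13 · BRR · max L 0 · min R 1/2 — 1/4
4 of 13 · BRRB · max L 1/4 · min R 1/2 — 3/8
5 of 13 · BRRBB · max L 3/8 · min R 1/2 — 7/16
6 of 13 · BRRBBB · max L 7/16 · min R 1/2 — 15/32
7 of 13 · BRRBBBB · max L 15/32 · min R 1/2 — 31/64
8 of 13 · BRRBBBBB · max L 31/64 · min R 1/2 — 63/128
9 of 13 · BRRBBBBBR · max L 31/64 · min R 63/128 — 125/256
10 of 13 · BRRBBBBBRR · max L 31/64 · min R 125/256 — 249/512
11 of 13 · BRRBBBBBRRR · max L 31/64 · min R 249/512 — 497/1024
12 of 13 · BRRBBBBBRRRR · max L 31/64 · min R 497/1024 — 993/2048
13 of 13 · BRRBBBBBRRRRB · max L 993/2048 · min R 497/1024 — 1987/4096

1987/4096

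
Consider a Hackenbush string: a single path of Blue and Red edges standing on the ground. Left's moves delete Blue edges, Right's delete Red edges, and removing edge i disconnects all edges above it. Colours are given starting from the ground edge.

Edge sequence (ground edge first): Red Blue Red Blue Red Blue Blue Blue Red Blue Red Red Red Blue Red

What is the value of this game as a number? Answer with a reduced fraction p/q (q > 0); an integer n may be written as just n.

-10427/16384

Recurse on prefixes of the 15-edge string Red Blue Red Blue Red Blue Blue Blue Red Blue Red Red Red Blue Red:
G(R) = { none | 0 } so -1
G(RB) = { -1 | 0 } so -1/2
G(RBR) = { -1 | -1/2; 0 } so -3/4
G(RBRB) = { -1; -3/4 | -1/2; 0 } so -5/8
G(RBRBR) = { -1; -3/4 | -5/8; -1/2; 0 } so -11/16
G(RBRBRB) = { -1; -3/4; -11/16 | -5/8; -1/2; 0 } so -21/32
G(RBRBRBB) = { -1; -3/4; -11/16; -21/32 | -5/8; -1/2; 0 } so -41/64
G(RBRBRBBB) = { -1; -3/4; -11/16; -21/32; -41/64 | -5/8; -1/2; 0 } so -81/128
G(RBRBRBBBR) = { -1; -3/4; -11/16; -21/32; -41/64 | -81/128; -5/8; -1/2; 0 } so -163/256
G(RBRBRBBBRB) = { -1; -3/4; -11/16; -21/32; -41/64; -163/256 | -81/128; -5/8; -1/2; 0 } so -325/512
G(RBRBRBBBRBR) = { -1; -3/4; -11/16; -21/32; -41/64; -163/256 | -325/512; -81/128; -5/8; -1/2; 0 } so -651/1024
G(RBRBRBBBRBRR) = { -1; -3/4; -11/16; -21/32; -41/64; -163/256 | -651/1024; -325/512; -81/128; -5/8; -1/2; 0 } so -1303/2048
G(RBRBRBBBRBRRR) = { -1; -3/4; -11/16; -21/32; -41/64; -163/256 | -1303/2048; -651/1024; -325/512; -81/128; -5/8; -1/2; 0 } so -2607/4096
G(RBRBRBBBRBRRRB) = { -1; -3/4; -11/16; -21/32; -41/64; -163/256; -2607/4096 | -1303/2048; -651/1024; -325/512; -81/128; -5/8; -1/2; 0 } so -5213/8192
G(RBRBRBBBRBRRRBR) = { -1; -3/4; -11/16; -21/32; -41/64; -163/256; -2607/4096 | -5213/8192; -1303/2048; -651/1024; -325/512; -81/128; -5/8; -1/2; 0 } so -10427/16384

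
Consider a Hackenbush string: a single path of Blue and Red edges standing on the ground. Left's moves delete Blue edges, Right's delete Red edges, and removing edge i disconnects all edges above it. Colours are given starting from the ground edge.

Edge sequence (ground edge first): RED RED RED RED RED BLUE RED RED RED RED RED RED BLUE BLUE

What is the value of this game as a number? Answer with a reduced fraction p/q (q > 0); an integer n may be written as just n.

-2553/512

Recurse on prefixes of the 14-edge string RED RED RED RED RED BLUE RED RED RED RED RED RED BLUE BLUE:
1 of 14 · R · max L −∞ · min R 0 ⇒ -1
2 of 14 · RR · max L −∞ · min R -1 ⇒ -2
3 of 14 · RRR · max L −∞ · min R -2 ⇒ -3
4 of 14 · RRRR · max L −∞ · min R -3 ⇒ -4
5 of 14 · RRRRR · max L −∞ · min R -4 ⇒ -5
6 of 14 · RRRRRB · max L -5 · min R -4 ⇒ -9/2
7 of 14 · RRRRRBR · max L -5 · min R -9/2 ⇒ -19/4
8 of 14 · RRRRRBRR · max L -5 · min R -19/4 ⇒ -39/8
9 of 14 · RRRRRBRRR · max L -5 · min R -39/8 ⇒ -79/16
10 of 14 · RRRRRBRRRR · max L -5 · min R -79/16 ⇒ -159/32
11 of 14 · RRRRRBRRRRR · max L -5 · min R -159/32 ⇒ -319/64
12 of 14 · RRRRRBRRRRRR · max L -5 · min R -319/64 ⇒ -639/128
13 of 14 · RRRRRBRRRRRRB · max L -639/128 · min R -319/64 ⇒ -1277/256
14 of 14 · RRRRRBRRRRRRBB · max L -1277/256 · min R -319/64 ⇒ -2553/512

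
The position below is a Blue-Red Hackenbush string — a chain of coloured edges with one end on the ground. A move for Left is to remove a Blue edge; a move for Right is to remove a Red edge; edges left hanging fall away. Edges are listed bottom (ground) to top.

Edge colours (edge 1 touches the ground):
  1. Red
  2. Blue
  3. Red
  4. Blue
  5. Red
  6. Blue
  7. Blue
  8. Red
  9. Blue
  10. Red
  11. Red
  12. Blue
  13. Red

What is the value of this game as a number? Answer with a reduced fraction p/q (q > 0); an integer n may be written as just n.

value_1 [R]  L=[—]  R=[0]  ⇒ -1
value_2 [RB]  L=[-1]  R=[0]  ⇒ -1/2
value_3 [RBR]  L=[-1]  R=[-1/2, 0]  ⇒ -3/4
value_4 [RBRB]  L=[-1, -3/4]  R=[-1/2, 0]  ⇒ -5/8
value_5 [RBRBR]  L=[-1, -3/4]  R=[-5/8, -1/2, 0]  ⇒ -11/16
value_6 [RBRBRB]  L=[-1, -3/4, -11/16]  R=[-5/8, -1/2, 0]  ⇒ -21/32
value_7 [RBRBRBB]  L=[-1, -3/4, -11/16, -21/32]  R=[-5/8, -1/2, 0]  ⇒ -41/64
value_8 [RBRBRBBR]  L=[-1, -3/4, -11/16, -21/32]  R=[-41/64, -5/8, -1/2, 0]  ⇒ -83/128
value_9 [RBRBRBBRB]  L=[-1, -3/4, -11/16, -21/32, -83/128]  R=[-41/64, -5/8, -1/2, 0]  ⇒ -165/256
value_10 [RBRBRBBRBR]  L=[-1, -3/4, -11/16, -21/32, -83/128]  R=[-165/256, -41/64, -5/8, -1/2, 0]  ⇒ -331/512
value_11 [RBRBRBBRBRR]  L=[-1, -3/4, -11/16, -21/32, -83/128]  R=[-331/512, -165/256, -41/64, -5/8, -1/2, 0]  ⇒ -663/1024
value_12 [RBRBRBBRBRRB]  L=[-1, -3/4, -11/16, -21/32, -83/128, -663/1024]  R=[-331/512, -165/256, -41/64, -5/8, -1/2, 0]  ⇒ -1325/2048
value_13 [RBRBRBBRBRRBR]  L=[-1, -3/4, -11/16, -21/32, -83/128, -663/1024]  R=[-1325/2048, -331/512, -165/256, -41/64, -5/8, -1/2, 0]  ⇒ -2651/4096

-2651/4096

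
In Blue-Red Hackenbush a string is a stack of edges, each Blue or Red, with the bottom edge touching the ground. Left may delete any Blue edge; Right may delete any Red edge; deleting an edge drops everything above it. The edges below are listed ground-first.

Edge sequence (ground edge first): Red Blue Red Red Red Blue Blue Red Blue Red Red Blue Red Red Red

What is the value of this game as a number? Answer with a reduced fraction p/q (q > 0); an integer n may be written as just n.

step 1: add Red to get R; options L={ — } R={ 0 } => -1
step 2: add Blue to get RB; options L={ -1 } R={ 0 } => -1/2
step 3: add Red to get RBR; options L={ -1 } R={ -1/2 0 } => -3/4
step 4: add Red to get RBRR; options L={ -1 } R={ -3/4 -1/2 0 } => -7/8
step 5: add Red to get RBRRR; options L={ -1 } R={ -7/8 -3/4 -1/2 0 } => -15/16
step 6: add Blue to get RBRRRB; options L={ -1 -15/16 } R={ -7/8 -3/4 -1/2 0 } => -29/32
step 7: add Blue to get RBRRRBB; options L={ -1 -15/16 -29/32 } R={ -7/8 -3/4 -1/2 0 } => -57/64
step 8: add Red to get RBRRRBBR; options L={ -1 -15/16 -29/32 } R={ -57/64 -7/8 -3/4 -1/2 0 } => -115/128
step 9: add Blue to get RBRRRBBRB; options L={ -1 -15/16 -29/32 -115/128 } R={ -57/64 -7/8 -3/4 -1/2 0 } => -229/256
step 10: add Red to get RBRRRBBRBR; options L={ -1 -15/16 -29/32 -115/128 } R={ -229/256 -57/64 -7/8 -3/4 -1/2 0 } => -459/512
step 11: add Red to get RBRRRBBRBRR; options L={ -1 -15/16 -29/32 -115/128 } R={ -459/512 -229/256 -57/64 -7/8 -3/4 -1/2 0 } => -919/1024
step 12: add Blue to get RBRRRBBRBRRB; options L={ -1 -15/16 -29/32 -115/128 -919/1024 } R={ -459/512 -229/256 -57/64 -7/8 -3/4 -1/2 0 } => -1837/2048
step 13: add Red to get RBRRRBBRBRRBR; options L={ -1 -15/16 -29/32 -115/128 -919/1024 } R={ -1837/2048 -459/512 -229/256 -57/64 -7/8 -3/4 -1/2 0 } => -3675/4096
step 14: add Red to get RBRRRBBRBRRBRR; options L={ -1 -15/16 -29/32 -115/128 -919/1024 } R={ -3675/4096 -1837/2048 -459/512 -229/256 -57/64 -7/8 -3/4 -1/2 0 } => -7351/8192
step 15: add Red to get RBRRRBBRBRRBRRR; options L={ -1 -15/16 -29/32 -115/128 -919/1024 } R={ -7351/8192 -3675/4096 -1837/2048 -459/512 -229/256 -57/64 -7/8 -3/4 -1/2 0 } => -14703/16384

-14703/16384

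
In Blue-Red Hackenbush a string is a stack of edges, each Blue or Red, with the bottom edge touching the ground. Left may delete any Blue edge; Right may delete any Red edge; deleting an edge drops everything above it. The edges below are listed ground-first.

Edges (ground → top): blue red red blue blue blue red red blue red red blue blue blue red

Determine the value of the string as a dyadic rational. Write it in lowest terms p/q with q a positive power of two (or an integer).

b: Left { 0 }, Right { — } => simplest 1
br: Left { 0 }, Right { 1 } => simplest 1/2
brr: Left { 0 }, Right { 1/2; 1 } => simplest 1/4
brrb: Left { 0; 1/4 }, Right { 1/2; 1 } => simplest 3/8
brrbb: Left { 0; 1/4; 3/8 }, Right { 1/2; 1 } => simplest 7/16
brrbbb: Left { 0; 1/4; 3/8; 7/16 }, Right { 1/2; 1 } => simplest 15/32
brrbbbr: Left { 0; 1/4; 3/8; 7/16 }, Right { 15/32; 1/2; 1 } => simplest 29/64
brrbbbrr: Left { 0; 1/4; 3/8; 7/16 }, Right { 29/64; 15/32; 1/2; 1 } => simplest 57/128
brrbbbrrb: Left { 0; 1/4; 3/8; 7/16; 57/128 }, Right { 29/64; 15/32; 1/2; 1 } => simplest 115/256
brrbbbrrbr: Left { 0; 1/4; 3/8; 7/16; 57/128 }, Right { 115/256; 29/64; 15/32; 1/2; 1 } => simplest 229/512
brrbbbrrbrr: Left { 0; 1/4; 3/8; 7/16; 57/128 }, Right { 229/512; 115/256; 29/64; 15/32; 1/2; 1 } => simplest 457/1024
brrbbbrrbrrb: Left { 0; 1/4; 3/8; 7/16; 57/128; 457/1024 }, Right { 229/512; 115/256; 29/64; 15/32; 1/2; 1 } => simplest 915/2048
brrbbbrrbrrbb: Left { 0; 1/4; 3/8; 7/16; 57/128; 457/1024; 915/2048 }, Right { 229/512; 115/256; 29/64; 15/32; 1/2; 1 } => simplest 1831/4096
brrbbbrrbrrbbb: Left { 0; 1/4; 3/8; 7/16; 57/128; 457/1024; 915/2048; 1831/4096 }, Right { 229/512; 115/256; 29/64; 15/32; 1/2; 1 } => simplest 3663/8192
brrbbbrrbrrbbbr: Left { 0; 1/4; 3/8; 7/16; 57/128; 457/1024; 915/2048; 1831/4096 }, Right { 3663/8192; 229/512; 115/256; 29/64; 15/32; 1/2; 1 } => simplest 7325/16384

7325/16384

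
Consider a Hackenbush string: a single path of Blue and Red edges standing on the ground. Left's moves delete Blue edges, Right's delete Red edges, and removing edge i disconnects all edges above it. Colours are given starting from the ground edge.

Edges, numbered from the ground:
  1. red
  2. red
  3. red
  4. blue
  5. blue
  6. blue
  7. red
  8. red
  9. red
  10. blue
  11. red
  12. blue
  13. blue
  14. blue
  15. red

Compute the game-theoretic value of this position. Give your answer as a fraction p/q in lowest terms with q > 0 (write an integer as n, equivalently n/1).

Prefix values for red red red blue blue blue red red red blue red blue blue blue red via {L|R} + simplicity:
edge 1 of 15 (red): { (no moves) | 0 } ⇒ -1
edge 2 of 15 (red): { (no moves) | -1 0 } ⇒ -2
edge 3 of 15 (red): { (no moves) | -2 -1 0 } ⇒ -3
edge 4 of 15 (blue): { -3 | -2 -1 0 } ⇒ -5/2
edge 5 of 15 (blue): { -3 -5/2 | -2 -1 0 } ⇒ -9/4
edge 6 of 15 (blue): { -3 -5/2 -9/4 | -2 -1 0 } ⇒ -17/8
edge 7 of 15 (red): { -3 -5/2 -9/4 | -17/8 -2 -1 0 } ⇒ -35/16
edge 8 of 15 (red): { -3 -5/2 -9/4 | -35/16 -17/8 -2 -1 0 } ⇒ -71/32
edge 9 of 15 (red): { -3 -5/2 -9/4 | -71/32 -35/16 -17/8 -2 -1 0 } ⇒ -143/64
edge 10 of 15 (blue): { -3 -5/2 -9/4 -143/64 | -71/32 -35/16 -17/8 -2 -1 0 } ⇒ -285/128
edge 11 of 15 (red): { -3 -5/2 -9/4 -143/64 | -285/128 -71/32 -35/16 -17/8 -2 -1 0 } ⇒ -571/256
edge 12 of 15 (blue): { -3 -5/2 -9/4 -143/64 -571/256 | -285/128 -71/32 -35/16 -17/8 -2 -1 0 } ⇒ -1141/512
edge 13 of 15 (blue): { -3 -5/2 -9/4 -143/64 -571/256 -1141/512 | -285/128 -71/32 -35/16 -17/8 -2 -1 0 } ⇒ -2281/1024
edge 14 of 15 (blue): { -3 -5/2 -9/4 -143/64 -571/256 -1141/512 -2281/1024 | -285/128 -71/32 -35/16 -17/8 -2 -1 0 } ⇒ -4561/2048
edge 15 of 15 (red): { -3 -5/2 -9/4 -143/64 -571/256 -1141/512 -2281/1024 | -4561/2048 -285/128 -71/32 -35/16 -17/8 -2 -1 0 } ⇒ -9123/4096

-9123/4096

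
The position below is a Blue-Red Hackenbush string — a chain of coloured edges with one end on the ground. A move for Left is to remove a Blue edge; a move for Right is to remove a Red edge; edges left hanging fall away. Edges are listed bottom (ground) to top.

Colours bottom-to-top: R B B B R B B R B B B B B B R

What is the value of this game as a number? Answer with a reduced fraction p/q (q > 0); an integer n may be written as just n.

-2307/16384

Build val(s[:k]) for k = 1..15, string s = R B B B R B B R B B B B B B R.
R: Left { none }, Right { 0 } => simplest -1
RB: Left { -1 }, Right { 0 } => simplest -1/2
RBB: Left { -1 -1/2 }, Right { 0 } => simplest -1/4
RBBB: Left { -1 -1/2 -1/4 }, Right { 0 } => simplest -1/8
RBBBR: Left { -1 -1/2 -1/4 }, Right { -1/8 0 } => simplest -3/16
RBBBRB: Left { -1 -1/2 -1/4 -3/16 }, Right { -1/8 0 } => simplest -5/32
RBBBRBB: Left { -1 -1/2 -1/4 -3/16 -5/32 }, Right { -1/8 0 } => simplest -9/64
RBBBRBBR: Left { -1 -1/2 -1/4 -3/16 -5/32 }, Right { -9/64 -1/8 0 } => simplest -19/128
RBBBRBBRB: Left { -1 -1/2 -1/4 -3/16 -5/32 -19/128 }, Right { -9/64 -1/8 0 } => simplest -37/256
RBBBRBBRBB: Left { -1 -1/2 -1/4 -3/16 -5/32 -19/128 -37/256 }, Right { -9/64 -1/8 0 } => simplest -73/512
RBBBRBBRBBB: Left { -1 -1/2 -1/4 -3/16 -5/32 -19/128 -37/256 -73/512 }, Right { -9/64 -1/8 0 } => simplest -145/1024
RBBBRBBRBBBB: Left { -1 -1/2 -1/4 -3/16 -5/32 -19/128 -37/256 -73/512 -145/1024 }, Right { -9/64 -1/8 0 } => simplest -289/2048
RBBBRBBRBBBBB: Left { -1 -1/2 -1/4 -3/16 -5/32 -19/128 -37/256 -73/512 -145/1024 -289/2048 }, Right { -9/64 -1/8 0 } => simplest -577/4096
RBBBRBBRBBBBBB: Left { -1 -1/2 -1/4 -3/16 -5/32 -19/128 -37/256 -73/512 -145/1024 -289/2048 -577/4096 }, Right { -9/64 -1/8 0 } => simplest -1153/8192
RBBBRBBRBBBBBBR: Left { -1 -1/2 -1/4 -3/16 -5/32 -19/128 -37/256 -73/512 -145/1024 -289/2048 -577/4096 }, Right { -1153/8192 -9/64 -1/8 0 } => simplest -2307/16384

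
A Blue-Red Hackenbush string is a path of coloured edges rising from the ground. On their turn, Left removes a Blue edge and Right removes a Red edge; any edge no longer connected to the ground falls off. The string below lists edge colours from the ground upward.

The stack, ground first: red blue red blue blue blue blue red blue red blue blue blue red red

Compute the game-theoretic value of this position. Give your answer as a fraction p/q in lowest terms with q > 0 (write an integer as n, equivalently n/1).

Recurse on prefixes of the 15-edge string red blue red blue blue blue blue red blue red blue blue blue red red:
1 of 15 · r · max L −∞ · min R 0 -> -1
2 of 15 · rb · max L -1 · min R 0 -> -1/2
3 of 15 · rbr · max L -1 · min R -1/2 -> -3/4
4 of 15 · rbrb · max L -3/4 · min R -1/2 -> -5/8
5 of 15 · rbrbb · max L -5/8 · min R -1/2 -> -9/16
6 of 15 · rbrbbb · max L -9/16 · min R -1/2 -> -17/32
7 of 15 · rbrbbbb · max L -17/32 · min R -1/2 -> -33/64
8 of 15 · rbrbbbbr · max L -17/32 · min R -33/64 -> -67/128
9 of 15 · rbrbbbbrb · max L -67/128 · min R -33/64 -> -133/256
10 of 15 · rbrbbbbrbr · max L -67/128 · min R -133/256 -> -267/512
11 of 15 · rbrbbbbrbrb · max L -267/512 · min R -133/256 -> -533/1024
12 of 15 · rbrbbbbrbrbb · max L -533/1024 · min R -133/256 -> -1065/2048
13 of 15 · rbrbbbbrbrbbb · max L -1065/2048 · min R -133/256 -> -2129/4096
14 of 15 · rbrbbbbrbrbbbr · max L -1065/2048 · min R -2129/4096 -> -4259/8192
15 of 15 · rbrbbbbrbrbbbrr · max L -1065/2048 · min R -4259/8192 -> -8519/16384

-8519/16384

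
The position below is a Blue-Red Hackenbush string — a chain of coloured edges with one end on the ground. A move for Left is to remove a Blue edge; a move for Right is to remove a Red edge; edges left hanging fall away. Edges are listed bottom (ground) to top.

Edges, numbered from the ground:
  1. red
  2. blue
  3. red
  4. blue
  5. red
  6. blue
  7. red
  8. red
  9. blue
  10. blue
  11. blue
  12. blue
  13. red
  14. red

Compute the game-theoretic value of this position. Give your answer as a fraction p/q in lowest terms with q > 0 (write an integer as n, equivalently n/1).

Recurse on prefixes of the 14-edge string red blue red blue red blue red red blue blue blue blue red red:
1 of 14 · r · max L −∞ · min R 0 gives -1
2 of 14 · rb · max L -1 · min R 0 gives -1/2
3 of 14 · rbr · max L -1 · min R -1/2 gives -3/4
4 of 14 · rbrb · max L -3/4 · min R -1/2 gives -5/8
5 of 14 · rbrbr · max L -3/4 · min R -5/8 gives -11/16
6 of 14 · rbrbrb · max L -11/16 · min R -5/8 gives -21/32
7 of 14 · rbrbrbr · max L -11/16 · min R -21/32 gives -43/64
8 of 14 · rbrbrbrr · max L -11/16 · min R -43/64 gives -87/128
9 of 14 · rbrbrbrrb · max L -87/128 · min R -43/64 gives -173/256
10 of 14 · rbrbrbrrbb · max L -173/256 · min R -43/64 gives -345/512
11 of 14 · rbrbrbrrbbb · max L -345/512 · min R -43/64 gives -689/1024
12 of 14 · rbrbrbrrbbbb · max L -689/1024 · min R -43/64 gives -1377/2048
13 of 14 · rbrbrbrrbbbbr · max L -689/1024 · min R -1377/2048 gives -2755/4096
14 of 14 · rbrbrbrrbbbbrr · max L -689/1024 · min R -2755/4096 gives -5511/8192

-5511/8192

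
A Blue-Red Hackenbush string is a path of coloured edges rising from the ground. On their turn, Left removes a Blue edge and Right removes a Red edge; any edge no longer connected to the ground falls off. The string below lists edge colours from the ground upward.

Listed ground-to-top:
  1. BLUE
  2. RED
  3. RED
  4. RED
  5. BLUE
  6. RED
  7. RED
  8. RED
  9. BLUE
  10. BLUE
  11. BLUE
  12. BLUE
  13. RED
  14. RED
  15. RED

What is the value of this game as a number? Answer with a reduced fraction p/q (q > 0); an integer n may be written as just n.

2289/16384

val_1 [B]  L=[0]  R=[·]  -> 1
val_2 [BR]  L=[0]  R=[1]  -> 1/2
val_3 [BRR]  L=[0]  R=[1/2,1]  -> 1/4
val_4 [BRRR]  L=[0]  R=[1/4,1/2,1]  -> 1/8
val_5 [BRRRB]  L=[0,1/8]  R=[1/4,1/2,1]  -> 3/16
val_6 [BRRRBR]  L=[0,1/8]  R=[3/16,1/4,1/2,1]  -> 5/32
val_7 [BRRRBRR]  L=[0,1/8]  R=[5/32,3/16,1/4,1/2,1]  -> 9/64
val_8 [BRRRBRRR]  L=[0,1/8]  R=[9/64,5/32,3/16,1/4,1/2,1]  -> 17/128
val_9 [BRRRBRRRB]  L=[0,1/8,17/128]  R=[9/64,5/32,3/16,1/4,1/2,1]  -> 35/256
val_10 [BRRRBRRRBB]  L=[0,1/8,17/128,35/256]  R=[9/64,5/32,3/16,1/4,1/2,1]  -> 71/512
val_11 [BRRRBRRRBBB]  L=[0,1/8,17/128,35/256,71/512]  R=[9/64,5/32,3/16,1/4,1/2,1]  -> 143/1024
val_12 [BRRRBRRRBBBB]  L=[0,1/8,17/128,35/256,71/512,143/1024]  R=[9/64,5/32,3/16,1/4,1/2,1]  -> 287/2048
val_13 [BRRRBRRRBBBBR]  L=[0,1/8,17/128,35/256,71/512,143/1024]  R=[287/2048,9/64,5/32,3/16,1/4,1/2,1]  -> 573/4096
val_14 [BRRRBRRRBBBBRR]  L=[0,1/8,17/128,35/256,71/512,143/1024]  R=[573/4096,287/2048,9/64,5/32,3/16,1/4,1/2,1]  -> 1145/8192
val_15 [BRRRBRRRBBBBRRR]  L=[0,1/8,17/128,35/256,71/512,143/1024]  R=[1145/8192,573/4096,287/2048,9/64,5/32,3/16,1/4,1/2,1]  -> 2289/16384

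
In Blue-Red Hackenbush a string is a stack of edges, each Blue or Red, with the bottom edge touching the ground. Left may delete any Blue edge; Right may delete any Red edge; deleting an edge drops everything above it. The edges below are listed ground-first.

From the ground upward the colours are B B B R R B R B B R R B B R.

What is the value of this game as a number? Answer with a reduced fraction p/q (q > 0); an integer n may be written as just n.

4813/2048

step 1: add B to get B; options L={ 0 } R={  } => 1
step 2: add B to get BB; options L={ 0 1 } R={  } => 2
step 3: add B to get BBB; options L={ 0 1 2 } R={  } => 3
step 4: add R to get BBBR; options L={ 0 1 2 } R={ 3 } => 5/2
step 5: add R to get BBBRR; options L={ 0 1 2 } R={ 5/2 3 } => 9/4
step 6: add B to get BBBRRB; options L={ 0 1 2 9/4 } R={ 5/2 3 } => 19/8
step 7: add R to get BBBRRBR; options L={ 0 1 2 9/4 } R={ 19/8 5/2 3 } => 37/16
step 8: add B to get BBBRRBRB; options L={ 0 1 2 9/4 37/16 } R={ 19/8 5/2 3 } => 75/32
step 9: add B to get BBBRRBRBB; options L={ 0 1 2 9/4 37/16 75/32 } R={ 19/8 5/2 3 } => 151/64
step 10: add R to get BBBRRBRBBR; options L={ 0 1 2 9/4 37/16 75/32 } R={ 151/64 19/8 5/2 3 } => 301/128
step 11: add R to get BBBRRBRBBRR; options L={ 0 1 2 9/4 37/16 75/32 } R={ 301/128 151/64 19/8 5/2 3 } => 601/256
step 12: add B to get BBBRRBRBBRRB; options L={ 0 1 2 9/4 37/16 75/32 601/256 } R={ 301/128 151/64 19/8 5/2 3 } => 1203/512
step 13: add B to get BBBRRBRBBRRBB; options L={ 0 1 2 9/4 37/16 75/32 601/256 1203/512 } R={ 301/128 151/64 19/8 5/2 3 } => 2407/1024
step 14: add R to get BBBRRBRBBRRBBR; options L={ 0 1 2 9/4 37/16 75/32 601/256 1203/512 } R={ 2407/1024 301/128 151/64 19/8 5/2 3 } => 4813/2048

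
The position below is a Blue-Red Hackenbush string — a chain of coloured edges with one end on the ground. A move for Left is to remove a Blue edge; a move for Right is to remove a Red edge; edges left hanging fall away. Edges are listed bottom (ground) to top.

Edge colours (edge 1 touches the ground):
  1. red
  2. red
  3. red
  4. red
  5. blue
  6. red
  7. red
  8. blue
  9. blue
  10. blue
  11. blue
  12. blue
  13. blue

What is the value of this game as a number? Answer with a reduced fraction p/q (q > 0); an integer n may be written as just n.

-1921/512

Prefix values for red red red red blue red red blue blue blue blue blue blue via {L|R} + simplicity:
val(r) = { none | 0 } -> -1
val(rr) = { none | -1, 0 } -> -2
val(rrr) = { none | -2, -1, 0 } -> -3
val(rrrr) = { none | -3, -2, -1, 0 } -> -4
val(rrrrb) = { -4 | -3, -2, -1, 0 } -> -7/2
val(rrrrbr) = { -4 | -7/2, -3, -2, -1, 0 } -> -15/4
val(rrrrbrr) = { -4 | -15/4, -7/2, -3, -2, -1, 0 } -> -31/8
val(rrrrbrrb) = { -4, -31/8 | -15/4, -7/2, -3, -2, -1, 0 } -> -61/16
val(rrrrbrrbb) = { -4, -31/8, -61/16 | -15/4, -7/2, -3, -2, -1, 0 } -> -121/32
val(rrrrbrrbbb) = { -4, -31/8, -61/16, -121/32 | -15/4, -7/2, -3, -2, -1, 0 } -> -241/64
val(rrrrbrrbbbb) = { -4, -31/8, -61/16, -121/32, -241/64 | -15/4, -7/2, -3, -2, -1, 0 } -> -481/128
val(rrrrbrrbbbbb) = { -4, -31/8, -61/16, -121/32, -241/64, -481/128 | -15/4, -7/2, -3, -2, -1, 0 } -> -961/256
val(rrrrbrrbbbbbb) = { -4, -31/8, -61/16, -121/32, -241/64, -481/128, -961/256 | -15/4, -7/2, -3, -2, -1, 0 } -> -1921/512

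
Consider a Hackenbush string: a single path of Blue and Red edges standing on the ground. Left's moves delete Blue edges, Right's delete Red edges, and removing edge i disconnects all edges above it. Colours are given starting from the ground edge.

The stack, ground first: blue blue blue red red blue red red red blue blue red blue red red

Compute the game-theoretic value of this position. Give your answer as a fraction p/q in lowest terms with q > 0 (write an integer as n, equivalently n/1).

b: Left { 0 }, Right { ∅ } → simplest 1
bb: Left { 0, 1 }, Right { ∅ } → simplest 2
bbb: Left { 0, 1, 2 }, Right { ∅ } → simplest 3
bbbr: Left { 0, 1, 2 }, Right { 3 } → simplest 5/2
bbbrr: Left { 0, 1, 2 }, Right { 5/2, 3 } → simplest 9/4
bbbrrb: Left { 0, 1, 2, 9/4 }, Right { 5/2, 3 } → simplest 19/8
bbbrrbr: Left { 0, 1, 2, 9/4 }, Right { 19/8, 5/2, 3 } → simplest 37/16
bbbrrbrr: Left { 0, 1, 2, 9/4 }, Right { 37/16, 19/8, 5/2, 3 } → simplest 73/32
bbbrrbrrr: Left { 0, 1, 2, 9/4 }, Right { 73/32, 37/16, 19/8, 5/2, 3 } → simplest 145/64
bbbrrbrrrb: Left { 0, 1, 2, 9/4, 145/64 }, Right { 73/32, 37/16, 19/8, 5/2, 3 } → simplest 291/128
bbbrrbrrrbb: Left { 0, 1, 2, 9/4, 145/64, 291/128 }, Right { 73/32, 37/16, 19/8, 5/2, 3 } → simplest 583/256
bbbrrbrrrbbr: Left { 0, 1, 2, 9/4, 145/64, 291/128 }, Right { 583/256, 73/32, 37/16, 19/8, 5/2, 3 } → simplest 1165/512
bbbrrbrrrbbrb: Left { 0, 1, 2, 9/4, 145/64, 291/128, 1165/512 }, Right { 583/256, 73/32, 37/16, 19/8, 5/2, 3 } → simplest 2331/1024
bbbrrbrrrbbrbr: Left { 0, 1, 2, 9/4, 145/64, 291/128, 1165/512 }, Right { 2331/1024, 583/256, 73/32, 37/16, 19/8, 5/2, 3 } → simplest 4661/2048
bbbrrbrrrbbrbrr: Left { 0, 1, 2, 9/4, 145/64, 291/128, 1165/512 }, Right { 4661/2048, 2331/1024, 583/256, 73/32, 37/16, 19/8, 5/2, 3 } → simplest 9321/4096

9321/4096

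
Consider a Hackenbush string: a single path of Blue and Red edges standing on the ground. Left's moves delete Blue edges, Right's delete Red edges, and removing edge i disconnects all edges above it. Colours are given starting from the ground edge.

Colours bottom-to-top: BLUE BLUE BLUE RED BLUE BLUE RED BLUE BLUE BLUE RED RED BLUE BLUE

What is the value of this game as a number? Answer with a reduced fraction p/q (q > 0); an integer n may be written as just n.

Recurse on prefixes of the 14-edge string BLUE BLUE BLUE RED BLUE BLUE RED BLUE BLUE BLUE RED RED BLUE BLUE:
step 1: add BLUE to get B; options L={ 0 } R={ none } -> 1
step 2: add BLUE to get BB; options L={ 0, 1 } R={ none } -> 2
step 3: add BLUE to get BBB; options L={ 0, 1, 2 } R={ none } -> 3
step 4: add RED to get BBBR; options L={ 0, 1, 2 } R={ 3 } -> 5/2
step 5: add BLUE to get BBBRB; options L={ 0, 1, 2, 5/2 } R={ 3 } -> 11/4
step 6: add BLUE to get BBBRBB; options L={ 0, 1, 2, 5/2, 11/4 } R={ 3 } -> 23/8
step 7: add RED to get BBBRBBR; options L={ 0, 1, 2, 5/2, 11/4 } R={ 23/8, 3 } -> 45/16
step 8: add BLUE to get BBBRBBRB; options L={ 0, 1, 2, 5/2, 11/4, 45/16 } R={ 23/8, 3 } -> 91/32
step 9: add BLUE to get BBBRBBRBB; options L={ 0, 1, 2, 5/2, 11/4, 45/16, 91/32 } R={ 23/8, 3 } -> 183/64
step 10: add BLUE to get BBBRBBRBBB; options L={ 0, 1, 2, 5/2, 11/4, 45/16, 91/32, 183/64 } R={ 23/8, 3 } -> 367/128
step 11: add RED to get BBBRBBRBBBR; options L={ 0, 1, 2, 5/2, 11/4, 45/16, 91/32, 183/64 } R={ 367/128, 23/8, 3 } -> 733/256
step 12: add RED to get BBBRBBRBBBRR; options L={ 0, 1, 2, 5/2, 11/4, 45/16, 91/32, 183/64 } R={ 733/256, 367/128, 23/8, 3 } -> 1465/512
step 13: add BLUE to get BBBRBBRBBBRRB; options L={ 0, 1, 2, 5/2, 11/4, 45/16, 91/32, 183/64, 1465/512 } R={ 733/256, 367/128, 23/8, 3 } -> 2931/1024
step 14: add BLUE to get BBBRBBRBBBRRBB; options L={ 0, 1, 2, 5/2, 11/4, 45/16, 91/32, 183/64, 1465/512, 2931/1024 } R={ 733/256, 367/128, 23/8, 3 } -> 5863/2048

5863/2048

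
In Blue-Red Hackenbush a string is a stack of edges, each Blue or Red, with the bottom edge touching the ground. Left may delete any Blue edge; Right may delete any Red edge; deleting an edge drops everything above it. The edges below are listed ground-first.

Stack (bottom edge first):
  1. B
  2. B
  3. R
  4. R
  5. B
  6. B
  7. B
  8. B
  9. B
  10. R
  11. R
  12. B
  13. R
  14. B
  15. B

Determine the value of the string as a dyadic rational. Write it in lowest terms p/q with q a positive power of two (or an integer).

Build v(s[:k]) for k = 1..15, string s = B B R R B B B B B R R B R B B.
edge 1 of 15 (B): { 0 | ∅ } -> 1
edge 2 of 15 (B): { 0; 1 | ∅ } -> 2
edge 3 of 15 (R): { 0; 1 | 2 } -> 3/2
edge 4 of 15 (R): { 0; 1 | 3/2; 2 } -> 5/4
edge 5 of 15 (B): { 0; 1; 5/4 | 3/2; 2 } -> 11/8
edge 6 of 15 (B): { 0; 1; 5/4; 11/8 | 3/2; 2 } -> 23/16
edge 7 of 15 (B): { 0; 1; 5/4; 11/8; 23/16 | 3/2; 2 } -> 47/32
edge 8 of 15 (B): { 0; 1; 5/4; 11/8; 23/16; 47/32 | 3/2; 2 } -> 95/64
edge 9 of 15 (B): { 0; 1; 5/4; 11/8; 23/16; 47/32; 95/64 | 3/2; 2 } -> 191/128
edge 10 of 15 (R): { 0; 1; 5/4; 11/8; 23/16; 47/32; 95/64 | 191/128; 3/2; 2 } -> 381/256
edge 11 of 15 (R): { 0; 1; 5/4; 11/8; 23/16; 47/32; 95/64 | 381/256; 191/128; 3/2; 2 } -> 761/512
edge 12 of 15 (B): { 0; 1; 5/4; 11/8; 23/16; 47/32; 95/64; 761/512 | 381/256; 191/128; 3/2; 2 } -> 1523/1024
edge 13 of 15 (R): { 0; 1; 5/4; 11/8; 23/16; 47/32; 95/64; 761/512 | 1523/1024; 381/256; 191/128; 3/2; 2 } -> 3045/2048
edge 14 of 15 (B): { 0; 1; 5/4; 11/8; 23/16; 47/32; 95/64; 761/512; 3045/2048 | 1523/1024; 381/256; 191/128; 3/2; 2 } -> 6091/4096
edge 15 of 15 (B): { 0; 1; 5/4; 11/8; 23/16; 47/32; 95/64; 761/512; 3045/2048; 6091/4096 | 1523/1024; 381/256; 191/128; 3/2; 2 } -> 12183/8192

12183/8192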